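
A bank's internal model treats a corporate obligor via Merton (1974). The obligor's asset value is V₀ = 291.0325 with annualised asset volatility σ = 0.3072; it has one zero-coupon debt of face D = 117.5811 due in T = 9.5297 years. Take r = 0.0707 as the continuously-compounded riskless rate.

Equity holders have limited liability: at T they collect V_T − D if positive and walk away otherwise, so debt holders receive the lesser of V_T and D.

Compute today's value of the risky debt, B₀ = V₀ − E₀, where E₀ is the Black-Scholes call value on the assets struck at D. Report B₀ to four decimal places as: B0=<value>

d₁ = [ln(V₀/D) + (r + σ²/2)T] / (σ√T)
   = [ln(291.0325/117.5811) + (0.0707 + 0.5·0.3072²)·9.5297] / (0.3072·√9.5297)
   = [0.906307 + 1.123417] / 0.948333 = 2.140308
d₂ = d₁ − σ√T = 2.140308 − 0.948333 = 1.191975
N(d₁) = 0.983835,  N(d₂) = 0.883364,  e^(−rT) = 0.509793
E₀ = V₀·N(d₁) − D·e^(−rT)·N(d₂)
   = 291.0325·0.983835 − 117.5811·0.509793·0.883364 = 233.377284
B₀ = V₀ − E₀ = 291.0325 − 233.377284 = 57.655216

B0=57.6552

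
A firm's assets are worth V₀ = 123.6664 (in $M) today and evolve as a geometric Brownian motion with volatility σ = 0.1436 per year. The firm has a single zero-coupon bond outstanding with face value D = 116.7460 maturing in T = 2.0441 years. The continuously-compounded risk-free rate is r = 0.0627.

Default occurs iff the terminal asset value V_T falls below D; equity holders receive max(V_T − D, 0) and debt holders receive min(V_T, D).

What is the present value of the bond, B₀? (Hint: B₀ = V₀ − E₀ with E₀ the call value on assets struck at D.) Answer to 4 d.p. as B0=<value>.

d₁ = [ln(V₀/D) + (r + σ²/2)T] / (σ√T)
   = [ln(123.6664/116.7460) + (0.0627 + 0.5·0.1436²)·2.0441] / (0.1436·√2.0441)
   = [0.057587 + 0.149241] / 0.205308 = 1.007403
d₂ = d₁ − σ√T = 1.007403 − 0.205308 = 0.802095
N(d₁) = 0.843129,  N(d₂) = 0.788751,  e^(−rT) = 0.879708
E₀ = V₀·N(d₁) − D·e^(−rT)·N(d₂)
   = 123.6664·0.843129 − 116.7460·0.879708·0.788751 = 23.260149
B₀ = V₀ − E₀ = 123.6664 − 23.260149 = 100.406251

B0=100.4063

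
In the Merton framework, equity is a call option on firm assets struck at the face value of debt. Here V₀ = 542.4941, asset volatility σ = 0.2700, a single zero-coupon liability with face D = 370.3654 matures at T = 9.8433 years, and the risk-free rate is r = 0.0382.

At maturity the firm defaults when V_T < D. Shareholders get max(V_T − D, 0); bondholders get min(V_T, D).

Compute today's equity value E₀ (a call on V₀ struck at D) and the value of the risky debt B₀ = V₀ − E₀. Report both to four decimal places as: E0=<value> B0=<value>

E0=318.4260 B0=224.0681

d₁ = [ln(V₀/D) + (r + σ²/2)T] / (σ√T)
   = [ln(542.4941/370.3654) + (0.0382 + 0.5·0.2700²)·9.8433] / (0.2700·√9.8433)
   = [0.381687 + 0.734802] / 0.847099 = 1.318015
d₂ = d₁ − σ√T = 1.318015 − 0.847099 = 0.470917
N(d₁) = 0.906251,  N(d₂) = 0.681150,  e^(−rT) = 0.686593
E₀ = V₀·N(d₁) − D·e^(−rT)·N(d₂)
   = 542.4941·0.906251 − 370.3654·0.686593·0.681150 = 318.425984
B₀ = V₀ − E₀ = 542.4941 − 318.425984 = 224.068116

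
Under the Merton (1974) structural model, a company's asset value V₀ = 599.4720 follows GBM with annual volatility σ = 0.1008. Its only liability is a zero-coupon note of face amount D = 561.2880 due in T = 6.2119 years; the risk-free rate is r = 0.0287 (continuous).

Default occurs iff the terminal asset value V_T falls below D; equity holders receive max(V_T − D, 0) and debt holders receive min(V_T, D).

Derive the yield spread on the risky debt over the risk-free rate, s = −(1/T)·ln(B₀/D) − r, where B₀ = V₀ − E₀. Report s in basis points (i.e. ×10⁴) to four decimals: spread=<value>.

spread=40.4792

d₁ = [ln(V₀/D) + (r + σ²/2)T] / (σ√T)
   = [ln(599.4720/561.2880) + (0.0287 + 0.5·0.1008²)·6.2119] / (0.1008·√6.2119)
   = [0.065815 + 0.209840] / 0.251231 = 1.097219
d₂ = d₁ − σ√T = 1.097219 − 0.251231 = 0.845988
N(d₁) = 0.863727,  N(d₂) = 0.801220,  e^(−rT) = 0.836707
E₀ = V₀·N(d₁) − D·e^(−rT)·N(d₂)
   = 599.4720·0.863727 − 561.2880·0.836707·0.801220 = 141.500328
B₀ = V₀ − E₀ = 599.4720 − 141.500328 = 457.971672
spread = −(1/T)·ln(B₀/D) − r = −(1/6.2119)·ln(457.971672/561.2880) − 0.0287 = 0.00404792
in basis points: 0.00404792 × 10⁴ = 40.4792 bp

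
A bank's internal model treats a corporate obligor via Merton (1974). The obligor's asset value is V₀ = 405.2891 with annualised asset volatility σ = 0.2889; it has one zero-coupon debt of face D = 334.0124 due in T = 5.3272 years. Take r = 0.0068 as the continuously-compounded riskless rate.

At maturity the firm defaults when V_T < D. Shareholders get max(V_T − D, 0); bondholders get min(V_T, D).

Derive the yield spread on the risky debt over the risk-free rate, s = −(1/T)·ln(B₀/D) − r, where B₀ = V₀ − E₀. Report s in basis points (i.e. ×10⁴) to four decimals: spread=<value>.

d₁ = [ln(V₀/D) + (r + σ²/2)T] / (σ√T)
   = [ln(405.2891/334.0124) + (0.0068 + 0.5·0.2889²)·5.3272] / (0.2889·√5.3272)
   = [0.193423 + 0.258538] / 0.666802 = 0.677802
d₂ = d₁ − σ√T = 0.677802 − 0.666802 = 0.011000
N(d₁) = 0.751051,  N(d₂) = 0.504388,  e^(−rT) = 0.964423
E₀ = V₀·N(d₁) − D·e^(−rT)·N(d₂)
   = 405.2891·0.751051 − 334.0124·0.964423·0.504388 = 141.914701
B₀ = V₀ − E₀ = 405.2891 − 141.914701 = 263.374399
spread = −(1/T)·ln(B₀/D) − r = −(1/5.3272)·ln(263.374399/334.0124) − 0.0068 = 0.03780158
in basis points: 0.03780158 × 10⁴ = 378.0158 bp

spread=378.0158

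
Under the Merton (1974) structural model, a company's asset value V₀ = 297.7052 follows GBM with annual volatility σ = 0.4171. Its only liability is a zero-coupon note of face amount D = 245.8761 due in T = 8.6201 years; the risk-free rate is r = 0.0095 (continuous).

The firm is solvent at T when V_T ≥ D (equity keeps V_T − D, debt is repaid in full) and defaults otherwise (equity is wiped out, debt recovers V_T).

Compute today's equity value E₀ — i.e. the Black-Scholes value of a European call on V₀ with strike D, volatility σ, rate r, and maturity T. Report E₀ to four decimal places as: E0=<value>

d₁ = [ln(V₀/D) + (r + σ²/2)T] / (σ√T)
   = [ln(297.7052/245.8761) + (0.0095 + 0.5·0.4171²)·8.6201] / (0.4171·√8.6201)
   = [0.191276 + 0.831721] / 1.224606 = 0.835368
d₂ = d₁ − σ√T = 0.835368 − 1.224606 = -0.389238
N(d₁) = 0.798245,  N(d₂) = 0.348550,  e^(−rT) = 0.921372
E₀ = V₀·N(d₁) − D·e^(−rT)·N(d₂)
   = 297.7052·0.798245 − 245.8761·0.921372·0.348550 = 158.679863

E0=158.6799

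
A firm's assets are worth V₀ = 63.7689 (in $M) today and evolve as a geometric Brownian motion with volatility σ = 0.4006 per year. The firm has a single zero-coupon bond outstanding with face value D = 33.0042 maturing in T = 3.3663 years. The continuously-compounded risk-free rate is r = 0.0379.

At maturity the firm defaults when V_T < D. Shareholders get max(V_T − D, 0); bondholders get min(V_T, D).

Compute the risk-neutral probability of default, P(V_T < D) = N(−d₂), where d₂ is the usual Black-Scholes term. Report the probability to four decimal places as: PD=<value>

PD=0.2413

d₁ = [ln(V₀/D) + (r + σ²/2)T] / (σ√T)
   = [ln(63.7689/33.0042) + (0.0379 + 0.5·0.4006²)·3.3663] / (0.4006·√3.3663)
   = [0.658631 + 0.397695] / 0.735000 = 1.437178
d₂ = d₁ − σ√T = 1.437178 − 0.735000 = 0.702178
risk-neutral PD = N(−d₂) = N(-0.702178) = 0.241284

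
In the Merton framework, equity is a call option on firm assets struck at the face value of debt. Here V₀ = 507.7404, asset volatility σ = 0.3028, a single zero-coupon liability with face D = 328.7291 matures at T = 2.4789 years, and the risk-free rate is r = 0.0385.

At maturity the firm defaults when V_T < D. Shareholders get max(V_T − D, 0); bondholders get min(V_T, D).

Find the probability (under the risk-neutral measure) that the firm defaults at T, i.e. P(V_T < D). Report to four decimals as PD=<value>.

PD=0.1911

d₁ = [ln(V₀/D) + (r + σ²/2)T] / (σ√T)
   = [ln(507.7404/328.7291) + (0.0385 + 0.5·0.3028²)·2.4789] / (0.3028·√2.4789)
   = [0.434736 + 0.209080] / 0.476744 = 1.350444
d₂ = d₁ − σ√T = 1.350444 − 0.476744 = 0.873700
risk-neutral PD = N(−d₂) = N(-0.873700) = 0.191141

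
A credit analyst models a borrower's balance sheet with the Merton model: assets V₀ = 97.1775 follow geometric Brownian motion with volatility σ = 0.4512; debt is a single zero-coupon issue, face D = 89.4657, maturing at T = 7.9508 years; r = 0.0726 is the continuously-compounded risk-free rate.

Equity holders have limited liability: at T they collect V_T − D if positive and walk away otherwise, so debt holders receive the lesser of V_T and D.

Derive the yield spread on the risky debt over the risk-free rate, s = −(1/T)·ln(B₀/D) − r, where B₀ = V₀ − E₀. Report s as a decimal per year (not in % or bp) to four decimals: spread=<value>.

d₁ = [ln(V₀/D) + (r + σ²/2)T] / (σ√T)
   = [ln(97.1775/89.4657) + (0.0726 + 0.5·0.4512²)·7.9508] / (0.4512·√7.9508)
   = [0.082684 + 1.386546] / 1.272256 = 1.154822
d₂ = d₁ − σ√T = 1.154822 − 1.272256 = -0.117434
N(d₁) = 0.875918,  N(d₂) = 0.453258,  e^(−rT) = 0.561453
E₀ = V₀·N(d₁) − D·e^(−rT)·N(d₂)
   = 97.1775·0.875918 − 89.4657·0.561453·0.453258 = 62.352065
B₀ = V₀ − E₀ = 97.1775 − 62.352065 = 34.825435
spread = −(1/T)·ln(B₀/D) − r = −(1/7.9508)·ln(34.825435/89.4657) − 0.0726 = 0.04606822

spread=0.0461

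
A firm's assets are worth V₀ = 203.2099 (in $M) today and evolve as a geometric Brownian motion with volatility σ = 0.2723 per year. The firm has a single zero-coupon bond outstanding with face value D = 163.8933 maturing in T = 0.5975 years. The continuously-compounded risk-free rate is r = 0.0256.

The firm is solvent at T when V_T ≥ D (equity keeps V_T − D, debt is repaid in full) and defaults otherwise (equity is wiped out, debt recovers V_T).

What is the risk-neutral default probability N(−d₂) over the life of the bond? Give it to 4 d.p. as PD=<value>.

d₁ = [ln(V₀/D) + (r + σ²/2)T] / (σ√T)
   = [ln(203.2099/163.8933) + (0.0256 + 0.5·0.2723²)·0.5975] / (0.2723·√0.5975)
   = [0.215024 + 0.037448] / 0.210483 = 1.199487
d₂ = d₁ − σ√T = 1.199487 − 0.210483 = 0.989004
risk-neutral PD = N(−d₂) = N(-0.989004) = 0.161331

PD=0.1613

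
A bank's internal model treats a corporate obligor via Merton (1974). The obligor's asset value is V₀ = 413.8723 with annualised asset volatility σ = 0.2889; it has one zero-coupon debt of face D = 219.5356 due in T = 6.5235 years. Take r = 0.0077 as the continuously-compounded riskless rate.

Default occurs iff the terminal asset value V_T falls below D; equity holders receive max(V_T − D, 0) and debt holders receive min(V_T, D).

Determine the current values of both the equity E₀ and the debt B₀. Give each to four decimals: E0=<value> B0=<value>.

E0=224.9530 B0=188.9193

d₁ = [ln(V₀/D) + (r + σ²/2)T] / (σ√T)
   = [ln(413.8723/219.5356) + (0.0077 + 0.5·0.2889²)·6.5235] / (0.2889·√6.5235)
   = [0.634043 + 0.322467] / 0.737884 = 1.296289
d₂ = d₁ − σ√T = 1.296289 − 0.737884 = 0.558405
N(d₁) = 0.902562,  N(d₂) = 0.711716,  e^(−rT) = 0.951010
E₀ = V₀·N(d₁) − D·e^(−rT)·N(d₂)
   = 413.8723·0.902562 − 219.5356·0.951010·0.711716 = 224.952961
B₀ = V₀ − E₀ = 413.8723 − 224.952961 = 188.919339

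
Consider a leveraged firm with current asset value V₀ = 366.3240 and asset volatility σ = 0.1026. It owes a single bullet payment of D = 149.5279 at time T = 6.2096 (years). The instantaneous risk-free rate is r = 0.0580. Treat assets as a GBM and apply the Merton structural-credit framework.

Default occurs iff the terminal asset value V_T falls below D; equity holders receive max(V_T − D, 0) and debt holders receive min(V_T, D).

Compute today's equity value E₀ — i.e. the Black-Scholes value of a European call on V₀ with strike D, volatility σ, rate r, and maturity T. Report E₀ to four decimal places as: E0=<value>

E0=262.0183

d₁ = [ln(V₀/D) + (r + σ²/2)T] / (σ√T)
   = [ln(366.3240/149.5279) + (0.0580 + 0.5·0.1026²)·6.2096] / (0.1026·√6.2096)
   = [0.896035 + 0.392840] / 0.255670 = 5.041175
d₂ = d₁ − σ√T = 5.041175 − 0.255670 = 4.785505
N(d₁) = 1.000000,  N(d₂) = 0.999999,  e^(−rT) = 0.697567
E₀ = V₀·N(d₁) − D·e^(−rT)·N(d₂)
   = 366.3240·1.000000 − 149.5279·0.697567·0.999999 = 262.018285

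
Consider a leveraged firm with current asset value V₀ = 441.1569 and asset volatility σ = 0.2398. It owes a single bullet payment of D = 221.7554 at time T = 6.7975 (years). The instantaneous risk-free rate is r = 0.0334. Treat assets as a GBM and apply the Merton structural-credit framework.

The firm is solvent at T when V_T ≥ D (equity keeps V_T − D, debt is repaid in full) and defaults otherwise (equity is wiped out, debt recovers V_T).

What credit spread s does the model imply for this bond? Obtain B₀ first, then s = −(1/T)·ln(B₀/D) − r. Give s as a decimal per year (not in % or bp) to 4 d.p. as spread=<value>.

spread=0.0045

d₁ = [ln(V₀/D) + (r + σ²/2)T] / (σ√T)
   = [ln(441.1569/221.7554) + (0.0334 + 0.5·0.2398²)·6.7975] / (0.2398·√6.7975)
   = [0.687826 + 0.422478] / 0.625207 = 1.775898
d₂ = d₁ − σ√T = 1.775898 − 0.625207 = 1.150691
N(d₁) = 0.962125,  N(d₂) = 0.875070,  e^(−rT) = 0.796892
E₀ = V₀·N(d₁) − D·e^(−rT)·N(d₂)
   = 441.1569·0.962125 − 221.7554·0.796892·0.875070 = 269.810058
B₀ = V₀ − E₀ = 441.1569 − 269.810058 = 171.346842
spread = −(1/T)·ln(B₀/D) − r = −(1/6.7975)·ln(171.346842/221.7554) − 0.0334 = 0.00453823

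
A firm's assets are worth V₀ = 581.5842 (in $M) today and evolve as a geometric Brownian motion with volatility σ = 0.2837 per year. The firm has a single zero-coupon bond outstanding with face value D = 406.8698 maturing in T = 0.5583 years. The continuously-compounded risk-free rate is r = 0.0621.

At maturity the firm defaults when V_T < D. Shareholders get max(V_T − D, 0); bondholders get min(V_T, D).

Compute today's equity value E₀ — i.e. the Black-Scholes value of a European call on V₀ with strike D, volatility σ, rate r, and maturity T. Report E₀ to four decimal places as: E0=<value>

d₁ = [ln(V₀/D) + (r + σ²/2)T] / (σ√T)
   = [ln(581.5842/406.8698) + (0.0621 + 0.5·0.2837²)·0.5583] / (0.2837·√0.5583)
   = [0.357263 + 0.057138] / 0.211979 = 1.954912
d₂ = d₁ − σ√T = 1.954912 − 0.211979 = 1.742933
N(d₁) = 0.974703,  N(d₂) = 0.959327,  e^(−rT) = 0.965924
E₀ = V₀·N(d₁) − D·e^(−rT)·N(d₂)
   = 581.5842·0.974703 − 406.8698·0.965924·0.959327 = 189.851409

E0=189.8514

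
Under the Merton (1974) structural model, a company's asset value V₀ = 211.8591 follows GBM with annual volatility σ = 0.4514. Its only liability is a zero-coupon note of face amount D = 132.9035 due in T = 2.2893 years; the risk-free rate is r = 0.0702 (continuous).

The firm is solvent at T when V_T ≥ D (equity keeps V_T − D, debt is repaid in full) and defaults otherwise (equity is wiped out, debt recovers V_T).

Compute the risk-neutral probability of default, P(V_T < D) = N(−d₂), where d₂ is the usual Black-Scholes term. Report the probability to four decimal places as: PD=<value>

d₁ = [ln(V₀/D) + (r + σ²/2)T] / (σ√T)
   = [ln(211.8591/132.9035) + (0.0702 + 0.5·0.4514²)·2.2893] / (0.4514·√2.2893)
   = [0.466298 + 0.393945] / 0.682988 = 1.259529
d₂ = d₁ − σ√T = 1.259529 − 0.682988 = 0.576542
risk-neutral PD = N(−d₂) = N(-0.576542) = 0.282125

PD=0.2821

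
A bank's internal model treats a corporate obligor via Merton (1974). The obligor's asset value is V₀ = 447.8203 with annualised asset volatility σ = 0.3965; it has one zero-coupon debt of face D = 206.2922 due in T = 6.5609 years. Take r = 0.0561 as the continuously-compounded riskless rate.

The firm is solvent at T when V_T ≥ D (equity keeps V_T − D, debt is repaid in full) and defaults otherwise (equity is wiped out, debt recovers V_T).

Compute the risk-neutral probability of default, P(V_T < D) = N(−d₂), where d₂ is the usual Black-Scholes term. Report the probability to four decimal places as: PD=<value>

d₁ = [ln(V₀/D) + (r + σ²/2)T] / (σ√T)
   = [ln(447.8203/206.2922) + (0.0561 + 0.5·0.3965²)·6.5609] / (0.3965·√6.5609)
   = [0.775098 + 0.883793] / 1.015605 = 1.633402
d₂ = d₁ − σ√T = 1.633402 − 1.015605 = 0.617797
risk-neutral PD = N(−d₂) = N(-0.617797) = 0.268355

PD=0.2684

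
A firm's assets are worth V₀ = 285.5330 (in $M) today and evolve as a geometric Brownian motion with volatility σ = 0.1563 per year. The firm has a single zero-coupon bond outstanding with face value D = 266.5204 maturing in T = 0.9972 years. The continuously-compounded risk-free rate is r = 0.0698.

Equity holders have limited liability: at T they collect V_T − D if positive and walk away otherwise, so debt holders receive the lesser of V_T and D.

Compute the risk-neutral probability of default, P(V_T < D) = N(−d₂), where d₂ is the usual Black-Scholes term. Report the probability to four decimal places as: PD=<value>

PD=0.2091

d₁ = [ln(V₀/D) + (r + σ²/2)T] / (σ√T)
   = [ln(285.5330/266.5204) + (0.0698 + 0.5·0.1563²)·0.9972] / (0.1563·√0.9972)
   = [0.068907 + 0.081785] / 0.156081 = 0.965473
d₂ = d₁ − σ√T = 0.965473 − 0.156081 = 0.809392
risk-neutral PD = N(−d₂) = N(-0.809392) = 0.209145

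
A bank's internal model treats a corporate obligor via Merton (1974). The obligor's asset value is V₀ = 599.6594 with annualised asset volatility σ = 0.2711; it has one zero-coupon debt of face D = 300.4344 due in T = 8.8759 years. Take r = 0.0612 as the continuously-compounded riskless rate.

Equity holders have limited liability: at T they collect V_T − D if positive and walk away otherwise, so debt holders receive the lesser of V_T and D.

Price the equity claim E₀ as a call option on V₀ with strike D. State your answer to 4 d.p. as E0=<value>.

d₁ = [ln(V₀/D) + (r + σ²/2)T] / (σ√T)
   = [ln(599.6594/300.4344) + (0.0612 + 0.5·0.2711²)·8.8759] / (0.2711·√8.8759)
   = [0.691132 + 0.869373] / 0.807673 = 1.932100
d₂ = d₁ − σ√T = 1.932100 − 0.807673 = 1.124427
N(d₁) = 0.973326,  N(d₂) = 0.869584,  e^(−rT) = 0.580883
E₀ = V₀·N(d₁) − D·e^(−rT)·N(d₂)
   = 599.6594·0.973326 − 300.4344·0.580883·0.869584 = 431.906816

E0=431.9068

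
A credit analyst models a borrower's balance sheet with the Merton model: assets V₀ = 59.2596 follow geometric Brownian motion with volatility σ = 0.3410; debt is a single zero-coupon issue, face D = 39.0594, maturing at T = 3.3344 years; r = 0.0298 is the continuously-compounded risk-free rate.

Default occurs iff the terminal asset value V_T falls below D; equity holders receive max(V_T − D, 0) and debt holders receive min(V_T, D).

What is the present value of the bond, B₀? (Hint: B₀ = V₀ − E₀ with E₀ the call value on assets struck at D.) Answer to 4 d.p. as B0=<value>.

d₁ = [ln(V₀/D) + (r + σ²/2)T] / (σ√T)
   = [ln(59.2596/39.0594) + (0.0298 + 0.5·0.3410²)·3.3344] / (0.3410·√3.3344)
   = [0.416844 + 0.293229] / 0.622678 = 1.140354
d₂ = d₁ − σ√T = 1.140354 − 0.622678 = 0.517677
N(d₁) = 0.872931,  N(d₂) = 0.697658,  e^(−rT) = 0.905412
E₀ = V₀·N(d₁) − D·e^(−rT)·N(d₂)
   = 59.2596·0.872931 − 39.0594·0.905412·0.697658 = 27.056946
B₀ = V₀ − E₀ = 59.2596 − 27.056946 = 32.202654

B0=32.2027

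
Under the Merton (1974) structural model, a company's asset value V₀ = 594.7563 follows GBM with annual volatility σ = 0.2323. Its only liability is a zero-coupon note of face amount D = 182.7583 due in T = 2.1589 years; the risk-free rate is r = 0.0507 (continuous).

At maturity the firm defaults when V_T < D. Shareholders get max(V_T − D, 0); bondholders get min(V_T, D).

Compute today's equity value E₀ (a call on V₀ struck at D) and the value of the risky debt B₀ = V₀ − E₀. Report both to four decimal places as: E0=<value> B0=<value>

d₁ = [ln(V₀/D) + (r + σ²/2)T] / (σ√T)
   = [ln(594.7563/182.7583) + (0.0507 + 0.5·0.2323²)·2.1589] / (0.2323·√2.1589)
   = [1.179987 + 0.167707] / 0.341323 = 3.948443
d₂ = d₁ − σ√T = 3.948443 − 0.341323 = 3.607120
N(d₁) = 0.999961,  N(d₂) = 0.999845,  e^(−rT) = 0.896321
E₀ = V₀·N(d₁) − D·e^(−rT)·N(d₂)
   = 594.7563·0.999961 − 182.7583·0.896321·0.999845 = 430.948092
B₀ = V₀ − E₀ = 594.7563 − 430.948092 = 163.808208

E0=430.9481 B0=163.8082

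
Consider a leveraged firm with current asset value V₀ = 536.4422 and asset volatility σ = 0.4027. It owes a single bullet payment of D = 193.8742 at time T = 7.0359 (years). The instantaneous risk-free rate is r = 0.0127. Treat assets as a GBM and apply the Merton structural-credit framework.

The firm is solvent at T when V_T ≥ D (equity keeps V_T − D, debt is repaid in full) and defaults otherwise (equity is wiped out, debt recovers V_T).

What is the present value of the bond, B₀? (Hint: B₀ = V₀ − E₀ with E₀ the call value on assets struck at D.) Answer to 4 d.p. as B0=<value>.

d₁ = [ln(V₀/D) + (r + σ²/2)T] / (σ√T)
   = [ln(536.4422/193.8742) + (0.0127 + 0.5·0.4027²)·7.0359] / (0.4027·√7.0359)
   = [1.017749 + 0.659852] / 1.068173 = 1.570534
d₂ = d₁ − σ√T = 1.570534 − 1.068173 = 0.502362
N(d₁) = 0.941855,  N(d₂) = 0.692293,  e^(−rT) = 0.914520
E₀ = V₀·N(d₁) − D·e^(−rT)·N(d₂)
   = 536.4422·0.941855 − 193.8742·0.914520·0.692293 = 382.505643
B₀ = V₀ − E₀ = 536.4422 − 382.505643 = 153.936557

B0=153.9366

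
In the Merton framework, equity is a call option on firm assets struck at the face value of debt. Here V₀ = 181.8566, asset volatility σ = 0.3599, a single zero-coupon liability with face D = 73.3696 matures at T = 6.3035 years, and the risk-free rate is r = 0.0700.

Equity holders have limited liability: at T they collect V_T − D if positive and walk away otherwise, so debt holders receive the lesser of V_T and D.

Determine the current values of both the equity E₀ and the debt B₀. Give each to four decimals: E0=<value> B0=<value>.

E0=136.9794 B0=44.8772

d₁ = [ln(V₀/D) + (r + σ²/2)T] / (σ√T)
   = [ln(181.8566/73.3696) + (0.0700 + 0.5·0.3599²)·6.3035] / (0.3599·√6.3035)
   = [0.907709 + 0.849485] / 0.903593 = 1.944674
d₂ = d₁ − σ√T = 1.944674 − 0.903593 = 1.041082
N(d₁) = 0.974093,  N(d₂) = 0.851081,  e^(−rT) = 0.643235
E₀ = V₀·N(d₁) − D·e^(−rT)·N(d₂)
   = 181.8566·0.974093 − 73.3696·0.643235·0.851081 = 136.979383
B₀ = V₀ − E₀ = 181.8566 − 136.979383 = 44.877217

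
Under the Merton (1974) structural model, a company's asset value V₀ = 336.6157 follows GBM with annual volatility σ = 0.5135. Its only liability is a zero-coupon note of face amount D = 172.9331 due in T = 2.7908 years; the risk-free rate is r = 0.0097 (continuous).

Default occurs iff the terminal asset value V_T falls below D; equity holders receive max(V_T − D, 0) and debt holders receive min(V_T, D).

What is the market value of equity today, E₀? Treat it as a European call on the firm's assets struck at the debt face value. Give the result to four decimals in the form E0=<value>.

E0=191.2265

d₁ = [ln(V₀/D) + (r + σ²/2)T] / (σ√T)
   = [ln(336.6157/172.9331) + (0.0097 + 0.5·0.5135²)·2.7908] / (0.5135·√2.7908)
   = [0.666037 + 0.395013] / 0.857837 = 1.236890
d₂ = d₁ − σ√T = 1.236890 − 0.857837 = 0.379053
N(d₁) = 0.891936,  N(d₂) = 0.647676,  e^(−rT) = 0.973292
E₀ = V₀·N(d₁) − D·e^(−rT)·N(d₂)
   = 336.6157·0.891936 − 172.9331·0.973292·0.647676 = 191.226480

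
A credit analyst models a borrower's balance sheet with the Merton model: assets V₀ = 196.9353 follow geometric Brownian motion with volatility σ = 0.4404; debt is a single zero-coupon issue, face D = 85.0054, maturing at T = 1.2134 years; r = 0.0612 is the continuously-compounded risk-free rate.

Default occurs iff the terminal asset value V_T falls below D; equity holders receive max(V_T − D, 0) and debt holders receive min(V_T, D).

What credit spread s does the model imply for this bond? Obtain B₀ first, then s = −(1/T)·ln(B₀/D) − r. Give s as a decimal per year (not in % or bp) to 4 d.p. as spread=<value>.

spread=0.0071

d₁ = [ln(V₀/D) + (r + σ²/2)T] / (σ√T)
   = [ln(196.9353/85.0054) + (0.0612 + 0.5·0.4404²)·1.2134] / (0.4404·√1.2134)
   = [0.840160 + 0.191931] / 0.485120 = 2.127496
d₂ = d₁ − σ√T = 2.127496 − 0.485120 = 1.642376
N(d₁) = 0.983311,  N(d₂) = 0.949744,  e^(−rT) = 0.928430
E₀ = V₀·N(d₁) − D·e^(−rT)·N(d₂)
   = 196.9353·0.983311 − 85.0054·0.928430·0.949744 = 118.693267
B₀ = V₀ − E₀ = 196.9353 − 118.693267 = 78.242033
spread = −(1/T)·ln(B₀/D) − r = −(1/1.2134)·ln(78.242033/85.0054) − 0.0612 = 0.00712683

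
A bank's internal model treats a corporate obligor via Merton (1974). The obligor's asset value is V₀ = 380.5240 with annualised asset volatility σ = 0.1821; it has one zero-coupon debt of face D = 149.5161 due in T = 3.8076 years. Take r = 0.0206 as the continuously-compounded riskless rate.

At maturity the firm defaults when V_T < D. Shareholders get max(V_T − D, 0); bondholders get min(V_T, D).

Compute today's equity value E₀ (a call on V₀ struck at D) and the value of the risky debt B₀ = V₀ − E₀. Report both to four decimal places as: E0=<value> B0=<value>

d₁ = [ln(V₀/D) + (r + σ²/2)T] / (σ√T)
   = [ln(380.5240/149.5161) + (0.0206 + 0.5·0.1821²)·3.8076] / (0.1821·√3.8076)
   = [0.934145 + 0.141567] / 0.355333 = 3.027336
d₂ = d₁ − σ√T = 3.027336 − 0.355333 = 2.672003
N(d₁) = 0.998766,  N(d₂) = 0.996230,  e^(−rT) = 0.924561
E₀ = V₀·N(d₁) − D·e^(−rT)·N(d₂)
   = 380.5240·0.998766 − 149.5161·0.924561·0.996230 = 242.339027
B₀ = V₀ − E₀ = 380.5240 − 242.339027 = 138.184973

E0=242.3390 B0=138.1850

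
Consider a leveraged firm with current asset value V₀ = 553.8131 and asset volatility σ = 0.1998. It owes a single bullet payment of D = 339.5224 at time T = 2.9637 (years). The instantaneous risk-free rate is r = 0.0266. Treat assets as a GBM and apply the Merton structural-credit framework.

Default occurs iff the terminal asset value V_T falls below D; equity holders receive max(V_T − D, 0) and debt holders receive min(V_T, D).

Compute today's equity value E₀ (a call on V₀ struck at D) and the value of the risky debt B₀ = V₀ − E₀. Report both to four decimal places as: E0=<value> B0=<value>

d₁ = [ln(V₀/D) + (r + σ²/2)T] / (σ√T)
   = [ln(553.8131/339.5224) + (0.0266 + 0.5·0.1998²)·2.9637] / (0.1998·√2.9637)
   = [0.489287 + 0.137990] / 0.343964 = 1.823673
d₂ = d₁ − σ√T = 1.823673 − 0.343964 = 1.479709
N(d₁) = 0.965899,  N(d₂) = 0.930525,  e^(−rT) = 0.924193
E₀ = V₀·N(d₁) − D·e^(−rT)·N(d₂)
   = 553.8131·0.965899 − 339.5224·0.924193·0.930525 = 242.943736
B₀ = V₀ − E₀ = 553.8131 − 242.943736 = 310.869364

E0=242.9437 B0=310.8694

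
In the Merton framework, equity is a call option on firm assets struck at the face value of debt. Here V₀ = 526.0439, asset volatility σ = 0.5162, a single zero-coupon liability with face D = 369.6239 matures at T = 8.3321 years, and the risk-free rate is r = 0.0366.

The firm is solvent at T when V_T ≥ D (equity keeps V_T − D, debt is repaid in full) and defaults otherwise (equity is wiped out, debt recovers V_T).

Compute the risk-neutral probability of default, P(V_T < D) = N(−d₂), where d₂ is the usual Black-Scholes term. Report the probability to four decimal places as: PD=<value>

PD=0.6193

d₁ = [ln(V₀/D) + (r + σ²/2)T] / (σ√T)
   = [ln(526.0439/369.6239) + (0.0366 + 0.5·0.5162²)·8.3321] / (0.5162·√8.3321)
   = [0.352899 + 1.415051] / 1.490031 = 1.186519
d₂ = d₁ − σ√T = 1.186519 − 1.490031 = -0.303512
risk-neutral PD = N(−d₂) = N(0.303512) = 0.619250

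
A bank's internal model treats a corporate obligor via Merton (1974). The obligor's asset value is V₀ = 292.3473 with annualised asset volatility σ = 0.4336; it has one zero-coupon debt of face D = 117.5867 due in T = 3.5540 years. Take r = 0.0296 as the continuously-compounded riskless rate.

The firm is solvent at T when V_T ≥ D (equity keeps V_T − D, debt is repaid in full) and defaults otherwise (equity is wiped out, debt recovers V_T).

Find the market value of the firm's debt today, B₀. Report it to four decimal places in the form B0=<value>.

d₁ = [ln(V₀/D) + (r + σ²/2)T] / (σ√T)
   = [ln(292.3473/117.5867) + (0.0296 + 0.5·0.4336²)·3.5540] / (0.4336·√3.5540)
   = [0.910767 + 0.439290] / 0.817425 = 1.651597
d₂ = d₁ − σ√T = 1.651597 − 0.817425 = 0.834172
N(d₁) = 0.950692,  N(d₂) = 0.797908,  e^(−rT) = 0.900146
E₀ = V₀·N(d₁) − D·e^(−rT)·N(d₂)
   = 292.3473·0.950692 − 117.5867·0.900146·0.797908 = 193.477418
B₀ = V₀ − E₀ = 292.3473 − 193.477418 = 98.869882

B0=98.8699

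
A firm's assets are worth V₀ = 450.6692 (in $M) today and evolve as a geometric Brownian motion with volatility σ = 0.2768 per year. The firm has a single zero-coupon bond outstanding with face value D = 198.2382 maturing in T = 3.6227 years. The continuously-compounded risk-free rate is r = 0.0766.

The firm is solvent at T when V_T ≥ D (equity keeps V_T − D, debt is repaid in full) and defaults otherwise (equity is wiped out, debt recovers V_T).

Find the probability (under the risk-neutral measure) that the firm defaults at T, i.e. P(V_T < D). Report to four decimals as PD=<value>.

PD=0.0342

d₁ = [ln(V₀/D) + (r + σ²/2)T] / (σ√T)
   = [ln(450.6692/198.2382) + (0.0766 + 0.5·0.2768²)·3.6227] / (0.2768·√3.6227)
   = [0.821264 + 0.416281] / 0.526844 = 2.348978
d₂ = d₁ − σ√T = 2.348978 − 0.526844 = 1.822134
risk-neutral PD = N(−d₂) = N(-1.822134) = 0.034217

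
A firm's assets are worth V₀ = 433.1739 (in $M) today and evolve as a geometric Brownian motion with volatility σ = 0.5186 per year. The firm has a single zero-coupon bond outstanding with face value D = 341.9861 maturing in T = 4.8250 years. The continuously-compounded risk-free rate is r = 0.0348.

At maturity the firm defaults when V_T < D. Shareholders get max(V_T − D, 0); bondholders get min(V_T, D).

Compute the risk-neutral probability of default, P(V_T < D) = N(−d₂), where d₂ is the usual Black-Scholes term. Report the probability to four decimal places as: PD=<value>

d₁ = [ln(V₀/D) + (r + σ²/2)T] / (σ√T)
   = [ln(433.1739/341.9861) + (0.0348 + 0.5·0.5186²)·4.8250] / (0.5186·√4.8250)
   = [0.236369 + 0.816742] / 1.139151 = 0.924471
d₂ = d₁ − σ√T = 0.924471 − 1.139151 = -0.214680
risk-neutral PD = N(−d₂) = N(0.214680) = 0.584992

PD=0.5850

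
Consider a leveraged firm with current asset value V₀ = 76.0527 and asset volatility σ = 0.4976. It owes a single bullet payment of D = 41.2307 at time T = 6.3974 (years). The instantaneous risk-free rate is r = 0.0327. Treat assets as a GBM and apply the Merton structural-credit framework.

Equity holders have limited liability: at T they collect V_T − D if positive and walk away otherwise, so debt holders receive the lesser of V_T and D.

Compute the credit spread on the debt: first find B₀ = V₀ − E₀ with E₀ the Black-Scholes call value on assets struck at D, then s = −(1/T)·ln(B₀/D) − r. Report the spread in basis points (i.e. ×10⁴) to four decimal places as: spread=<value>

spread=477.9964

d₁ = [ln(V₀/D) + (r + σ²/2)T] / (σ√T)
   = [ln(76.0527/41.2307) + (0.0327 + 0.5·0.4976²)·6.3974] / (0.4976·√6.3974)
   = [0.612243 + 1.001212] / 1.258584 = 1.281961
d₂ = d₁ − σ√T = 1.281961 − 1.258584 = 0.023377
N(d₁) = 0.900072,  N(d₂) = 0.509325,  e^(−rT) = 0.811237
E₀ = V₀·N(d₁) − D·e^(−rT)·N(d₂)
   = 76.0527·0.900072 − 41.2307·0.811237·0.509325 = 51.417046
B₀ = V₀ − E₀ = 76.0527 − 51.417046 = 24.635654
spread = −(1/T)·ln(B₀/D) − r = −(1/6.3974)·ln(24.635654/41.2307) − 0.0327 = 0.04779964
in basis points: 0.04779964 × 10⁴ = 477.9964 bp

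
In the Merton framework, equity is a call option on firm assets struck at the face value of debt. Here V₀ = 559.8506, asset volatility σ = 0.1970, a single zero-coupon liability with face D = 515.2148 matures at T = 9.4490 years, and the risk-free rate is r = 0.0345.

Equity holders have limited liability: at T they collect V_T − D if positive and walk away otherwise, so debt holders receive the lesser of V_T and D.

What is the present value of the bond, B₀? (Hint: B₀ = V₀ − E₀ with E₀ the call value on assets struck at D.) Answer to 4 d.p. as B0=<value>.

d₁ = [ln(V₀/D) + (r + σ²/2)T] / (σ√T)
   = [ln(559.8506/515.2148) + (0.0345 + 0.5·0.1970²)·9.4490] / (0.1970·√9.4490)
   = [0.083086 + 0.509344] / 0.605563 = 0.978313
d₂ = d₁ − σ√T = 0.978313 − 0.605563 = 0.372750
N(d₁) = 0.836040,  N(d₂) = 0.645333,  e^(−rT) = 0.721812
E₀ = V₀·N(d₁) − D·e^(−rT)·N(d₂)
   = 559.8506·0.836040 − 515.2148·0.721812·0.645333 = 228.065926
B₀ = V₀ − E₀ = 559.8506 − 228.065926 = 331.784674

B0=331.7847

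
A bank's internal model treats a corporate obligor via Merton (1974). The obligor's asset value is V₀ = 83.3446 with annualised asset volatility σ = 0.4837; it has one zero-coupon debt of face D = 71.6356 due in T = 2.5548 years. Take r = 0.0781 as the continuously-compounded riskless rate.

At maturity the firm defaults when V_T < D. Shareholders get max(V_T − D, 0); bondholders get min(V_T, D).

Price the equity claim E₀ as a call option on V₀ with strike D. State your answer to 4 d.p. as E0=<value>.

E0=35.7348

d₁ = [ln(V₀/D) + (r + σ²/2)T] / (σ√T)
   = [ln(83.3446/71.6356) + (0.0781 + 0.5·0.4837²)·2.5548] / (0.4837·√2.5548)
   = [0.151392 + 0.498398] / 0.773134 = 0.840462
d₂ = d₁ − σ√T = 0.840462 − 0.773134 = 0.067328
N(d₁) = 0.799675,  N(d₂) = 0.526840,  e^(−rT) = 0.819116
E₀ = V₀·N(d₁) − D·e^(−rT)·N(d₂)
   = 83.3446·0.799675 − 71.6356·0.819116·0.526840 = 35.734788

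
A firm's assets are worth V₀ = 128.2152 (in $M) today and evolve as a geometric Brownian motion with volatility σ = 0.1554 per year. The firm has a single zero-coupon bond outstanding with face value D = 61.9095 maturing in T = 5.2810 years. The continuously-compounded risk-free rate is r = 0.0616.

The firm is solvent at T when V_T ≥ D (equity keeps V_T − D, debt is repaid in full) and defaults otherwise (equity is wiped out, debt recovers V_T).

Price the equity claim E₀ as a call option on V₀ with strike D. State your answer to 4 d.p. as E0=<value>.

E0=83.5099

d₁ = [ln(V₀/D) + (r + σ²/2)T] / (σ√T)
   = [ln(128.2152/61.9095) + (0.0616 + 0.5·0.1554²)·5.2810] / (0.1554·√5.2810)
   = [0.728036 + 0.389075] / 0.357116 = 3.128150
d₂ = d₁ − σ√T = 3.128150 − 0.357116 = 2.771034
N(d₁) = 0.999120,  N(d₂) = 0.997206,  e^(−rT) = 0.722304
E₀ = V₀·N(d₁) − D·e^(−rT)·N(d₂)
   = 128.2152·0.999120 − 61.9095·0.722304·0.997206 = 83.509905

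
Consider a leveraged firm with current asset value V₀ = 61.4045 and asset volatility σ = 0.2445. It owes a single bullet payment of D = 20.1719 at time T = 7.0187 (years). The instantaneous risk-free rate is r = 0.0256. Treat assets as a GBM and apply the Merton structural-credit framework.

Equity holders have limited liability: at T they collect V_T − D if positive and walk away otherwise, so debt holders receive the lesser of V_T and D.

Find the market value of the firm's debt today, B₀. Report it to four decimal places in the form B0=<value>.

B0=16.6828

d₁ = [ln(V₀/D) + (r + σ²/2)T] / (σ√T)
   = [ln(61.4045/20.1719) + (0.0256 + 0.5·0.2445²)·7.0187] / (0.2445·√7.0187)
   = [1.113193 + 0.389469] / 0.647750 = 2.319818
d₂ = d₁ − σ√T = 2.319818 − 0.647750 = 1.672068
N(d₁) = 0.989825,  N(d₂) = 0.952745,  e^(−rT) = 0.835539
E₀ = V₀·N(d₁) − D·e^(−rT)·N(d₂)
   = 61.4045·0.989825 − 20.1719·0.835539·0.952745 = 44.721748
B₀ = V₀ − E₀ = 61.4045 − 44.721748 = 16.682752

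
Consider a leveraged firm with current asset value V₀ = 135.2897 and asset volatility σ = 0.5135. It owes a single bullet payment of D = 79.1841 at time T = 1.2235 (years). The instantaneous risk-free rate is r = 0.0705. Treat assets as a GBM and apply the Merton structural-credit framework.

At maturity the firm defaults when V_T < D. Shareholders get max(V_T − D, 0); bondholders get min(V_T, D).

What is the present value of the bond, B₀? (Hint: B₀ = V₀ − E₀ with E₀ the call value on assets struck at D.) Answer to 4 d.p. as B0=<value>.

d₁ = [ln(V₀/D) + (r + σ²/2)T] / (σ√T)
   = [ln(135.2897/79.1841) + (0.0705 + 0.5·0.5135²)·1.2235] / (0.5135·√1.2235)
   = [0.535643 + 0.247564] / 0.567992 = 1.378905
d₂ = d₁ − σ√T = 1.378905 − 0.567992 = 0.810912
N(d₁) = 0.916038,  N(d₂) = 0.791292,  e^(−rT) = 0.917359
E₀ = V₀·N(d₁) − D·e^(−rT)·N(d₂)
   = 135.2897·0.916038 − 79.1841·0.917359·0.791292 = 66.450870
B₀ = V₀ − E₀ = 135.2897 − 66.450870 = 68.838830

B0=68.8388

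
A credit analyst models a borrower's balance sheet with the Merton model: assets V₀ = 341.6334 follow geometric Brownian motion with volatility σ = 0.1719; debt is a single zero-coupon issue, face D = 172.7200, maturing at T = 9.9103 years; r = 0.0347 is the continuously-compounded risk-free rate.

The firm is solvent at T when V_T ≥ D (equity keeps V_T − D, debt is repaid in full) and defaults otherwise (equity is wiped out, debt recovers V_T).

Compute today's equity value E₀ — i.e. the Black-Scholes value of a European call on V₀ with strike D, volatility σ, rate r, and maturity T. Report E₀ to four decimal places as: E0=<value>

E0=220.3756

d₁ = [ln(V₀/D) + (r + σ²/2)T] / (σ√T)
   = [ln(341.6334/172.7200) + (0.0347 + 0.5·0.1719²)·9.9103] / (0.1719·√9.9103)
   = [0.682066 + 0.490310] / 0.541152 = 2.166446
d₂ = d₁ − σ√T = 2.166446 − 0.541152 = 1.625294
N(d₁) = 0.984861,  N(d₂) = 0.947950,  e^(−rT) = 0.709009
E₀ = V₀·N(d₁) − D·e^(−rT)·N(d₂)
   = 341.6334·0.984861 − 172.7200·0.709009·0.947950 = 220.375609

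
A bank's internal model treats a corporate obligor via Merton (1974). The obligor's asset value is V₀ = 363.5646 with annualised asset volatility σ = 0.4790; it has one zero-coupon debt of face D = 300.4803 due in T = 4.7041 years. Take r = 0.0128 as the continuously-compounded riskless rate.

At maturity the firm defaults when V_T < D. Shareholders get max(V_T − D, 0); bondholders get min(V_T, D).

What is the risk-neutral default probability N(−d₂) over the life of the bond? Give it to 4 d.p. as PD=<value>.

PD=0.6095

d₁ = [ln(V₀/D) + (r + σ²/2)T] / (σ√T)
   = [ln(363.5646/300.4803) + (0.0128 + 0.5·0.4790²)·4.7041] / (0.4790·√4.7041)
   = [0.190575 + 0.599869] / 1.038900 = 0.760847
d₂ = d₁ − σ√T = 0.760847 − 1.038900 = -0.278053
risk-neutral PD = N(−d₂) = N(0.278053) = 0.609514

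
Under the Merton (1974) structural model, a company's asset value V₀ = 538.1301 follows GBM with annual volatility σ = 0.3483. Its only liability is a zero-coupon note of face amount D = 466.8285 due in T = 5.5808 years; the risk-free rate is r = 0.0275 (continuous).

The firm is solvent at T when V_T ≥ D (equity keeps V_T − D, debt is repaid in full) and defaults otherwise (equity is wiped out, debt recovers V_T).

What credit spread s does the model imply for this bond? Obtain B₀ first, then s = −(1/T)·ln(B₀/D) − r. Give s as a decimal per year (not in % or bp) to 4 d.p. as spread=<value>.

d₁ = [ln(V₀/D) + (r + σ²/2)T] / (σ√T)
   = [ln(538.1301/466.8285) + (0.0275 + 0.5·0.3483²)·5.5808] / (0.3483·√5.5808)
   = [0.142138 + 0.491983] / 0.822814 = 0.770675
d₂ = d₁ − σ√T = 0.770675 − 0.822814 = -0.052139
N(d₁) = 0.779550,  N(d₂) = 0.479209,  e^(−rT) = 0.857725
E₀ = V₀·N(d₁) − D·e^(−rT)·N(d₂)
   = 538.1301·0.779550 − 466.8285·0.857725·0.479209 = 227.619196
B₀ = V₀ − E₀ = 538.1301 − 227.619196 = 310.510904
spread = −(1/T)·ln(B₀/D) − r = −(1/5.5808)·ln(310.510904/466.8285) − 0.0275 = 0.04556174

spread=0.0456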